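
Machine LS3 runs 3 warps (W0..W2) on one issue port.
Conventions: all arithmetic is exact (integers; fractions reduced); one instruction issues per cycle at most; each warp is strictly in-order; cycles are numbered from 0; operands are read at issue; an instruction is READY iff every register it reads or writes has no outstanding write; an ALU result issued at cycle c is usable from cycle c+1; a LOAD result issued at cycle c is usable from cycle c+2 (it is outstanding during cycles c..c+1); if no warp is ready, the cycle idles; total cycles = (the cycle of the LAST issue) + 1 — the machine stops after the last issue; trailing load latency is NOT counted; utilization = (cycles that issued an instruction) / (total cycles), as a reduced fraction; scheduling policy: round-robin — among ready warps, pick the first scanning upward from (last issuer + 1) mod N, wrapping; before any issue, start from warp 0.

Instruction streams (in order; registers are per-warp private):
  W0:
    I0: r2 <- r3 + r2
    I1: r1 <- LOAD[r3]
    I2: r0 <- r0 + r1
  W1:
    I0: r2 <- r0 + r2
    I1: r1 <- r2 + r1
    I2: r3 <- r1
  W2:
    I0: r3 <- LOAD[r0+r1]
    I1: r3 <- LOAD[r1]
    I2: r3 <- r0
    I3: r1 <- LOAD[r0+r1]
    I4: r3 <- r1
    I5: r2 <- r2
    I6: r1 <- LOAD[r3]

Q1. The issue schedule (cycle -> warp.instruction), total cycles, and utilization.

cycle 0: W0.I0
cycle 1: W1.I0
cycle 2: W2.I0
cycle 3: W0.I1
cycle 4: W1.I1
cycle 5: W2.I1
cycle 6: W0.I2
cycle 7: W1.I2
cycle 8: W2.I2
cycle 9: W2.I3
cycle 10: idle
cycle 11: W2.I4
cycle 12: W2.I5
cycle 13: W2.I6

Answer: 14 cycles, utilization 13/14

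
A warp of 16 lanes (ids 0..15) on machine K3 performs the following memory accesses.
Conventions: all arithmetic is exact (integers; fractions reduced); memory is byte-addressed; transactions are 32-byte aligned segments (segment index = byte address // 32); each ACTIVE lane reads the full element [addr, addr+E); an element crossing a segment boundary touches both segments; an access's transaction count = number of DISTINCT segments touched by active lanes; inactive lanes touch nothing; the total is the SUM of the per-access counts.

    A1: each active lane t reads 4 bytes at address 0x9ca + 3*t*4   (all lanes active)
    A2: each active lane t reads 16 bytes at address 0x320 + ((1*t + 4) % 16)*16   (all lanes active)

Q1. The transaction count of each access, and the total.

A1: 7 transactions
A2: 8 transactions

Answer: 7,8; total 15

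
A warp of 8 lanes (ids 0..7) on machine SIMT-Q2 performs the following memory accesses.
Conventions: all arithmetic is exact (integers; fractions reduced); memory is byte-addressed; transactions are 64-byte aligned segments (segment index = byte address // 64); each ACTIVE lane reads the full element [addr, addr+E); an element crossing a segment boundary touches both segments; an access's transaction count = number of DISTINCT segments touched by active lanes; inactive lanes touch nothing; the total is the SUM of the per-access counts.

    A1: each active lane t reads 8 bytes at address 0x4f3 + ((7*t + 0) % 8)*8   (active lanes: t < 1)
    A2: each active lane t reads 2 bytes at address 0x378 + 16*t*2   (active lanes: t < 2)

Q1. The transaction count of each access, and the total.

A1: 1 transaction
A2: 2 transactions

Answer: 1,2; total 3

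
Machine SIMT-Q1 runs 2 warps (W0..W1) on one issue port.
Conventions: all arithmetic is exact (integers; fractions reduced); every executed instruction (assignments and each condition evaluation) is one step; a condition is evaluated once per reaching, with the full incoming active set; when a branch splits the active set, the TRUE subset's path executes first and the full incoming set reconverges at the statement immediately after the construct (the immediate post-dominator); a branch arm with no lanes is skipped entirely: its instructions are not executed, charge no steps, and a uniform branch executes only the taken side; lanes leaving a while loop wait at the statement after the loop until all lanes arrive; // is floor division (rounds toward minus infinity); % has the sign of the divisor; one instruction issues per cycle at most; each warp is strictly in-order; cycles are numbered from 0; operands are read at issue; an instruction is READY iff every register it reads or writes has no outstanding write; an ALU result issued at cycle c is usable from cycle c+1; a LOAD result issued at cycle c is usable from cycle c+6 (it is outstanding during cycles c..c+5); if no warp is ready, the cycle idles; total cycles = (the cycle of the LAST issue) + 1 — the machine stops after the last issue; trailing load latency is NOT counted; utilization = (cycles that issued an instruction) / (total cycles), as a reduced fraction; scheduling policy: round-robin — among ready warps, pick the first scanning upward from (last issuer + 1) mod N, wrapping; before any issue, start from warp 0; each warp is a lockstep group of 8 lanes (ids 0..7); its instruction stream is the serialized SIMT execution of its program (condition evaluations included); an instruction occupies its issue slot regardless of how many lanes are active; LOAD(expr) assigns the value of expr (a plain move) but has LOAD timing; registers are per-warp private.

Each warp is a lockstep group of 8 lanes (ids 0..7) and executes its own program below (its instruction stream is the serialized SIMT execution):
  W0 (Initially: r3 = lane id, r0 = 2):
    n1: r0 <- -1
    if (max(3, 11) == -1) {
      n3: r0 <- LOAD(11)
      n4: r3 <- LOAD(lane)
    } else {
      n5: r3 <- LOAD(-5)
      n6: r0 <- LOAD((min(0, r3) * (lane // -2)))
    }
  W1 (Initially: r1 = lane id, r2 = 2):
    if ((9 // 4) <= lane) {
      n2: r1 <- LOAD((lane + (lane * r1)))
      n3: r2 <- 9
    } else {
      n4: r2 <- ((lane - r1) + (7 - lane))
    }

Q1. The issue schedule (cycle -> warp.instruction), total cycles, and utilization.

cycle 0: W0.I0
cycle 1: W1.I0
cycle 2: W0.I1
cycle 3: W1.I1
cycle 4: W0.I2
cycle 5: W1.I2
cycle 6: idle
cycle 7: idle
cycle 8: idle
cycle 9: W1.I3
cycle 10: W0.I3

Answer: 11 cycles, utilization 8/11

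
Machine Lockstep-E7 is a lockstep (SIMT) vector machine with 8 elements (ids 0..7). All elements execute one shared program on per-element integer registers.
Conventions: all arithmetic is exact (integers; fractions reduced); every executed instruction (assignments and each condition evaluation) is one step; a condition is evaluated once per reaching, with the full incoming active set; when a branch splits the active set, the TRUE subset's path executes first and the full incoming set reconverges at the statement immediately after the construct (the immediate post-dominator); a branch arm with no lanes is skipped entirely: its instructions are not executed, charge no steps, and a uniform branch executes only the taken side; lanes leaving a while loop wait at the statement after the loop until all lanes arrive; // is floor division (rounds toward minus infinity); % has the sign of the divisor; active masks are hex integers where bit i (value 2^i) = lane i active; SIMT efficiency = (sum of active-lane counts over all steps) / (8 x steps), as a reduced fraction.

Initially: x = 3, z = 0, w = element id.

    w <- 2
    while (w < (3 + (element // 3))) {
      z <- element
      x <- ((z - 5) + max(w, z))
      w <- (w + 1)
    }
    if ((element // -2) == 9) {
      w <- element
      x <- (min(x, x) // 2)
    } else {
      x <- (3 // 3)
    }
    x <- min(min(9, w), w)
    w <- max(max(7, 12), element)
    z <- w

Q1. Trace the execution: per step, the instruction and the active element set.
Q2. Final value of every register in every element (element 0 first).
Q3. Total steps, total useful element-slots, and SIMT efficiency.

step 0: w <- 2                       0xff
step 1: eval (w < (3 + (element // 3))) 0xff
step 2: z <- element                 0xff
step 3: x <- ((z - 5) + max(w, z))   0xff
step 4: w <- (w + 1)                 0xff
step 5: eval (w < (3 + (element // 3))) 0xff
step 6: z <- element                 0xf8
step 7: x <- ((z - 5) + max(w, z))   0xf8
step 8: w <- (w + 1)                 0xf8
step 9: eval (w < (3 + (element // 3))) 0xf8
step 10: z <- element                 0xc0
step 11: x <- ((z - 5) + max(w, z))   0xc0
step 12: w <- (w + 1)                 0xc0
step 13: eval (w < (3 + (element // 3))) 0xc0
step 14: eval ((element // -2) == 9)  0xff
step 15: x <- (3 // 3)                0xff
step 16: x <- min(min(9, w), w)       0xff
step 17: w <- max(max(7, 12), element) 0xff
step 18: z <- w                       0xff

Answer: 19 steps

x: 3,3,3,4,4,4,5,5
z: 12,12,12,12,12,12,12,12
w: 12,12,12,12,12,12,12,12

steps = 19; useful = 116; efficiency = 116/152 = 29/38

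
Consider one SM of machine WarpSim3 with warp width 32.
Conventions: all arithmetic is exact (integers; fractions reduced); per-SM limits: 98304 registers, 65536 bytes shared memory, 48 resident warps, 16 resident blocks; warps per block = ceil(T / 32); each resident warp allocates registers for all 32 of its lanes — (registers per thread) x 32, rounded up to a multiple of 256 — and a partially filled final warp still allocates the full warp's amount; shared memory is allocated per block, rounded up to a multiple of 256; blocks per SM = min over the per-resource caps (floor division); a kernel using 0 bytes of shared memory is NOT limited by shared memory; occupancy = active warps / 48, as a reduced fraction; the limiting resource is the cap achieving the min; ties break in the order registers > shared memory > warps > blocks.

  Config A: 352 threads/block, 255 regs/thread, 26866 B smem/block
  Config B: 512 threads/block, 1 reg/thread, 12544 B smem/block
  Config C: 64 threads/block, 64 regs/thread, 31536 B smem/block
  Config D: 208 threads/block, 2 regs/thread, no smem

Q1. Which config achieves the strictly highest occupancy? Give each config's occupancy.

occupancies: A 11/48, B 1, C 1/12, D 7/8

Answer: B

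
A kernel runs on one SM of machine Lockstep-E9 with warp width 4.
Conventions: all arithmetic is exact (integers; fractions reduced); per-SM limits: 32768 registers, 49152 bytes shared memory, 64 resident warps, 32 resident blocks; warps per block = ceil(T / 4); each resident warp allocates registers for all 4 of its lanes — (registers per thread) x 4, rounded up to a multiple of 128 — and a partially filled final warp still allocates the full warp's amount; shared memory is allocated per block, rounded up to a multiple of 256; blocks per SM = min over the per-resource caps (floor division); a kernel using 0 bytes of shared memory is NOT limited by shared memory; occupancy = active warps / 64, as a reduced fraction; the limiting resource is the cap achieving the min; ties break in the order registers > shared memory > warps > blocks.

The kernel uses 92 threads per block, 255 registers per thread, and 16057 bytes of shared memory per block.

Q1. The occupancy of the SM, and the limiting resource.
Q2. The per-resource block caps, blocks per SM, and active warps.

Answer: occupancy 23/64, limited by registers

registers: 1 block
shared memory: 3 blocks
warps: 2 blocks
blocks: 32 blocks

Answer: 1 block, 23 active warps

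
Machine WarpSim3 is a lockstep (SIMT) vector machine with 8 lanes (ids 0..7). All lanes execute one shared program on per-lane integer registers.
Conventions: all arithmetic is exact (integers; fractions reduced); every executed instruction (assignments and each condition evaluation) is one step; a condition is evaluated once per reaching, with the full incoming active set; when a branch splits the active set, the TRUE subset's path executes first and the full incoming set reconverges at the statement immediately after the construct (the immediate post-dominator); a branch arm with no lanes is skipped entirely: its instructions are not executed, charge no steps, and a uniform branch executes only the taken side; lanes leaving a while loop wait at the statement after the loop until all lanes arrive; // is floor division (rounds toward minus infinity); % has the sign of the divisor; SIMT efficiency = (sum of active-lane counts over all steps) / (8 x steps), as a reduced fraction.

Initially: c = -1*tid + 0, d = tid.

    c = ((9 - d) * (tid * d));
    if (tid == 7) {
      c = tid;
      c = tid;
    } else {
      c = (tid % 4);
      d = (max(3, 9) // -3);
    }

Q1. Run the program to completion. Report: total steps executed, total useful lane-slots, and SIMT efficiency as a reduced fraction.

Answer: 6 steps, 32 useful, 2/3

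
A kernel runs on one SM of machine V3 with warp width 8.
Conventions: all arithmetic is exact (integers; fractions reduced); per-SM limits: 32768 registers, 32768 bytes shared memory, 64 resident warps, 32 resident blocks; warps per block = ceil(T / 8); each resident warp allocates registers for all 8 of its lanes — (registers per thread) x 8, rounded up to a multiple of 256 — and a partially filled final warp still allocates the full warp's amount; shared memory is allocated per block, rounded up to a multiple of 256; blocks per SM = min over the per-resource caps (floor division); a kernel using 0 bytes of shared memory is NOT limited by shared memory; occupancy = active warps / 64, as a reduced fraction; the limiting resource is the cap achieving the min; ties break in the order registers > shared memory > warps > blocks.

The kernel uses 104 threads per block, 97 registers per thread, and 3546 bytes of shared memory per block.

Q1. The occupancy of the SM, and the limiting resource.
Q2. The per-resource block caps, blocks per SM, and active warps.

Answer: occupancy 13/32, limited by registers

registers: 2 blocks
shared memory: 9 blocks
warps: 4 blocks
blocks: 32 blocks

Answer: 2 blocks, 26 active warps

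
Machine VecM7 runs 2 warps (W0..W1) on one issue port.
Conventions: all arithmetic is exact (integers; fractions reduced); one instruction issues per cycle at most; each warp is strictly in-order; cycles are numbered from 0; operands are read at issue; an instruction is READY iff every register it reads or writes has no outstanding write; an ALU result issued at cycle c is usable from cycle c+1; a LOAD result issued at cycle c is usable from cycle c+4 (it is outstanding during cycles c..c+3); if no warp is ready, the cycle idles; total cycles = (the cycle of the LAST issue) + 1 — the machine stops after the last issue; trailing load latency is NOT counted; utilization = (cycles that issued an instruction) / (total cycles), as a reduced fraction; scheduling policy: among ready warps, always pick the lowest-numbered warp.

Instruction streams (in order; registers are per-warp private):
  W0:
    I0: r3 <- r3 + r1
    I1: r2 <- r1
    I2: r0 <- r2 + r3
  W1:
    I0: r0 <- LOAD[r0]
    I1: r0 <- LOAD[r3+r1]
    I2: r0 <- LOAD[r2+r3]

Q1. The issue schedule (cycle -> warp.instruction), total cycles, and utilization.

cycle 0: W0.I0
cycle 1: W0.I1
cycle 2: W0.I2
cycle 3: W1.I0
cycle 4: idle
cycle 5: idle
cycle 6: idle
cycle 7: W1.I1
cycle 8: idle
cycle 9: idle
cycle 10: idle
cycle 11: W1.I2

Answer: 12 cycles, utilization 1/2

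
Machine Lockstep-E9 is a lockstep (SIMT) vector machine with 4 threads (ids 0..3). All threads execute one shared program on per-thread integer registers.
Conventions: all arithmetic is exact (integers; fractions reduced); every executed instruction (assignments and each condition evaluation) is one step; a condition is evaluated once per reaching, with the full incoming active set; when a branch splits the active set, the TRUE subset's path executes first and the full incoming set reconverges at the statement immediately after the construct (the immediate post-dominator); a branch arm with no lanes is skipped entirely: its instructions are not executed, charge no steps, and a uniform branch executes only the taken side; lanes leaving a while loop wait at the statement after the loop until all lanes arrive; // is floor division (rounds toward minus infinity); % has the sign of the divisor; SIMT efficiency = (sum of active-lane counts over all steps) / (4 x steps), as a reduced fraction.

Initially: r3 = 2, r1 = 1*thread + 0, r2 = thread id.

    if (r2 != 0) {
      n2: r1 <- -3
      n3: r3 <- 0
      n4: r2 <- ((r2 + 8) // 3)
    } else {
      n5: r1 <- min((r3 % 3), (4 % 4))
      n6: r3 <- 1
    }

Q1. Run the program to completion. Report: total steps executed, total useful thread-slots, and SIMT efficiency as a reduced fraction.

Answer: 6 steps, 15 useful, 5/8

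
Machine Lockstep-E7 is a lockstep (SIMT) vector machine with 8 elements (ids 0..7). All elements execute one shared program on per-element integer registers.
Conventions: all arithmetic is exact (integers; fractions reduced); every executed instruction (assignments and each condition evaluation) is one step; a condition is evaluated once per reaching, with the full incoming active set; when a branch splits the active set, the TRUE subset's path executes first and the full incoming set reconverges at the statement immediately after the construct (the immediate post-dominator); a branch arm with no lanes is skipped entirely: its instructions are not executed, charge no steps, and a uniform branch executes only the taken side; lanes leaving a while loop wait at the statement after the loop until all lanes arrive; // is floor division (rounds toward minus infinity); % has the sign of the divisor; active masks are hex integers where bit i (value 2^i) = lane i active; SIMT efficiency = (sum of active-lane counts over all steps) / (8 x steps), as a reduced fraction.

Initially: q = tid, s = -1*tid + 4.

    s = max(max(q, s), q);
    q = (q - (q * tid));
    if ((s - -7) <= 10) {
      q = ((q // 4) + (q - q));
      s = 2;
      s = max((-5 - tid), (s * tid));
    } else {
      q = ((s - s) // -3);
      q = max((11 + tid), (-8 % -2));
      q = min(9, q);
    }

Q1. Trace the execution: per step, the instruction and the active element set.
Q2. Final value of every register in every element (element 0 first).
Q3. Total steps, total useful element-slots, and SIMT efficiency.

step 0: s <- max(max(q, s), q)       0xff
step 1: q <- (q - (q * tid))         0xff
step 2: eval ((s - -7) <= 10)        0xff
step 3: q <- ((q // 4) + (q - q))    0x0e
step 4: s <- 2                       0x0e
step 5: s <- max((-5 - tid), (s * tid)) 0x0e
step 6: q <- ((s - s) // -3)         0xf1
step 7: q <- max((11 + tid), (-8 % -2)) 0xf1
step 8: q <- min(9, q)               0xf1

Answer: 9 steps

q: 9,0,-1,-2,9,9,9,9
s: 4,2,4,6,4,5,6,7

steps = 9; useful = 48; efficiency = 48/72 = 2/3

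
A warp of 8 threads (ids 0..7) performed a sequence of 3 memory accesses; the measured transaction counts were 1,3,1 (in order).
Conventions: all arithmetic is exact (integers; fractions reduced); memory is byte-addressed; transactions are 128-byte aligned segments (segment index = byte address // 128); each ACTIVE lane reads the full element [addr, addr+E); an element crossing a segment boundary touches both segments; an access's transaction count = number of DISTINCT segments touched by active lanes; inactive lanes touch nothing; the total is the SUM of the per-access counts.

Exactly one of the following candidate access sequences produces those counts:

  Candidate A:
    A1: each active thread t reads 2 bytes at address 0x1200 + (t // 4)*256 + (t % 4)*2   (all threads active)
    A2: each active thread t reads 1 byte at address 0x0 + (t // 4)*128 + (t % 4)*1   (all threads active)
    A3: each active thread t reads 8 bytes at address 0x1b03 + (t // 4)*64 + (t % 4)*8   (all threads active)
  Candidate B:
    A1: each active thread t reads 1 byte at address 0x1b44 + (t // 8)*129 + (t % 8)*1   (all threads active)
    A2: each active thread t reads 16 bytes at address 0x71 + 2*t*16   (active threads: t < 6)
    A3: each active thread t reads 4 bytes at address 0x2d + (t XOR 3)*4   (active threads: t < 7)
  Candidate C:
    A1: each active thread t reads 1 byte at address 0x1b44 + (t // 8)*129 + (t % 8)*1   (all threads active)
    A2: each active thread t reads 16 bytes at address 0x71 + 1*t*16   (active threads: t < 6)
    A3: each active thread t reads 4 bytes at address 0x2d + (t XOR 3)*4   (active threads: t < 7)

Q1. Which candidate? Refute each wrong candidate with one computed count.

A: A1 gives 2 transactions, not 1
C: A2 gives 2 transactions, not 3
B: all counts match (1,3,1)

Answer: B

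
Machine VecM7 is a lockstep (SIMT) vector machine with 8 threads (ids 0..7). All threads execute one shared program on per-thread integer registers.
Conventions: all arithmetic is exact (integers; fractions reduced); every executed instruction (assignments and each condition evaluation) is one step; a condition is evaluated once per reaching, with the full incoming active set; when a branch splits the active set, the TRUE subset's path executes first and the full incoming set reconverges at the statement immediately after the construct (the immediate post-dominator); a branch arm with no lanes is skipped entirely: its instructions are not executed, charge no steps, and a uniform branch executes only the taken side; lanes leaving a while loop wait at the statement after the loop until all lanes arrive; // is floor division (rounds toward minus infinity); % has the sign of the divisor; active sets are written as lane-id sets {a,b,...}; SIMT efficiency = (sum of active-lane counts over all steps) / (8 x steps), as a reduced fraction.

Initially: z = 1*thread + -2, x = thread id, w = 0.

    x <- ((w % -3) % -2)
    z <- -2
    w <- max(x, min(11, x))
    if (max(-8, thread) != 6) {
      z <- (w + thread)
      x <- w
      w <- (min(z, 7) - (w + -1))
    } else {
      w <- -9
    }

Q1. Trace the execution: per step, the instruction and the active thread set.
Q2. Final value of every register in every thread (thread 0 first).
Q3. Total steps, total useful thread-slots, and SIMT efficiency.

step 0: x <- ((w % -3) % -2)         {0,1,2,3,4,5,6,7}
step 1: z <- -2                      {0,1,2,3,4,5,6,7}
step 2: w <- max(x, min(11, x))      {0,1,2,3,4,5,6,7}
step 3: eval (max(-8, thread) != 6)  {0,1,2,3,4,5,6,7}
step 4: z <- (w + thread)            {0,1,2,3,4,5,7}
step 5: x <- w                       {0,1,2,3,4,5,7}
step 6: w <- (min(z, 7) - (w + -1))  {0,1,2,3,4,5,7}
step 7: w <- -9                      {6}

Answer: 8 steps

z: 0,1,2,3,4,5,-2,7
x: 0,0,0,0,0,0,0,0
w: 1,2,3,4,5,6,-9,8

steps = 8; useful = 54; efficiency = 54/64 = 27/32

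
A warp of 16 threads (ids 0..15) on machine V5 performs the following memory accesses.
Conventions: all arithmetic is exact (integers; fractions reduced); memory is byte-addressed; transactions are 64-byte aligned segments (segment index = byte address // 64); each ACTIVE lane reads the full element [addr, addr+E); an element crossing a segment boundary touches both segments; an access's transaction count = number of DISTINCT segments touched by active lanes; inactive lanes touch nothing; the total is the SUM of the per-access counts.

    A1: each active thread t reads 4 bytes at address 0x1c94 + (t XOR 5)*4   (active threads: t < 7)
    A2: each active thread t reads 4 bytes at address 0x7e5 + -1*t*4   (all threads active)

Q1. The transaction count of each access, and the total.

A1: 1 transaction
A2: 2 transactions

Answer: 1,2; total 3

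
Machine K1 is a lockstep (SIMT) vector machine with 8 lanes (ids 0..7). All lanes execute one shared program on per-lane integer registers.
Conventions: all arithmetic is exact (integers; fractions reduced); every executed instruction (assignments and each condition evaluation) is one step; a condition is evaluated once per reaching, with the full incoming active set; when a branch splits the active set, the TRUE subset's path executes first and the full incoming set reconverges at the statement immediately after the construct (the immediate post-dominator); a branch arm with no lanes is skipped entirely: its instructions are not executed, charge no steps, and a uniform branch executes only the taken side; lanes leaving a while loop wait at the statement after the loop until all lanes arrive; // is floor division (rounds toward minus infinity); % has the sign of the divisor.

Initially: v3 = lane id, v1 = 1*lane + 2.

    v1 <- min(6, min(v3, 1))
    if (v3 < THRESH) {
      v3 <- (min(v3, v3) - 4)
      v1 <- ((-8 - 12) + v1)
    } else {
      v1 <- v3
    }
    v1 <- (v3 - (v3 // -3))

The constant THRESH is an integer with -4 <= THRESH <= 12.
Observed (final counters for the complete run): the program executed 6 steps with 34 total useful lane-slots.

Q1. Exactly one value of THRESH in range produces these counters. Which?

Answer: THRESH = 2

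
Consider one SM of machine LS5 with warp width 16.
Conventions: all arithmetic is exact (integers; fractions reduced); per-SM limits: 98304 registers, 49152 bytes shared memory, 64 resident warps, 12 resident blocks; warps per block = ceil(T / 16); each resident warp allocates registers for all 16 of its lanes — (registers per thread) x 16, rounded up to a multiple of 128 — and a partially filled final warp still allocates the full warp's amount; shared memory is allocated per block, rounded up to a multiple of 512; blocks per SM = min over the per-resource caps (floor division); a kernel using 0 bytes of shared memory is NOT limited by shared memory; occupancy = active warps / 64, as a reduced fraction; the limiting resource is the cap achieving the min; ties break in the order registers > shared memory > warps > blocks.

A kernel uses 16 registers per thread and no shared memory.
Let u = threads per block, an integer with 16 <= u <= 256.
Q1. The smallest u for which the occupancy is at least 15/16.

Answer: u = 65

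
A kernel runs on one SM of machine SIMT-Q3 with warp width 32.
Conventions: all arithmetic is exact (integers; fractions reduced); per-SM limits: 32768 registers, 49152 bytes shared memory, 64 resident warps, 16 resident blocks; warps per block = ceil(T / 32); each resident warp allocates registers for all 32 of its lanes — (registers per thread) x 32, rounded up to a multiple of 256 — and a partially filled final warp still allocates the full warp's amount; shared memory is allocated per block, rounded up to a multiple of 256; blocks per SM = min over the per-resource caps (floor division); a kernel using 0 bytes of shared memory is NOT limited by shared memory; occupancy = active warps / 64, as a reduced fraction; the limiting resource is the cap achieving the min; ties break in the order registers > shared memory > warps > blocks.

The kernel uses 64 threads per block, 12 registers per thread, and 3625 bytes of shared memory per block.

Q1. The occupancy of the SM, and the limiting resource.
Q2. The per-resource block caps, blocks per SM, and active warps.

Answer: occupancy 3/8, limited by shared memory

registers: 32 blocks
shared memory: 12 blocks
warps: 32 blocks
blocks: 16 blocks

Answer: 12 blocks, 24 active warps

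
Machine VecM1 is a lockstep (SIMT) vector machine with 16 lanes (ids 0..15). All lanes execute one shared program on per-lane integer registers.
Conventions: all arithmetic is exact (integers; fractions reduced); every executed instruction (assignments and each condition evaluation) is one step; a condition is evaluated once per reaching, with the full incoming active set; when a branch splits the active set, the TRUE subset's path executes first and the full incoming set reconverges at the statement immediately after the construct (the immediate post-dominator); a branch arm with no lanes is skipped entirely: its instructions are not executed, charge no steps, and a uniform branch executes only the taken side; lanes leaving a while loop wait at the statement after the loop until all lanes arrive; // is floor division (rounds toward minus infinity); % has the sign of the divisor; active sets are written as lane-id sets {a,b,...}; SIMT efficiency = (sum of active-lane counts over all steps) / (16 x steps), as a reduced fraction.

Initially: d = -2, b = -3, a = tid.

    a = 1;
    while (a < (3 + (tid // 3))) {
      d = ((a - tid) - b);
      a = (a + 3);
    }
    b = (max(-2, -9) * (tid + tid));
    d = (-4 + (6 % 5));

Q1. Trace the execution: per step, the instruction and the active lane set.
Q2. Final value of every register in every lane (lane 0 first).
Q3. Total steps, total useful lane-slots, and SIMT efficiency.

step 0: a <- 1                       {0,1,2,3,4,5,6,7,8,9,10,11,12,13,14,15}
step 1: eval (a < (3 + (tid // 3)))  {0,1,2,3,4,5,6,7,8,9,10,11,12,13,14,15}
step 2: d <- ((a - tid) - b)         {0,1,2,3,4,5,6,7,8,9,10,11,12,13,14,15}
step 3: a <- (a + 3)                 {0,1,2,3,4,5,6,7,8,9,10,11,12,13,14,15}
step 4: eval (a < (3 + (tid // 3)))  {0,1,2,3,4,5,6,7,8,9,10,11,12,13,14,15}
step 5: d <- ((a - tid) - b)         {6,7,8,9,10,11,12,13,14,15}
step 6: a <- (a + 3)                 {6,7,8,9,10,11,12,13,14,15}
step 7: eval (a < (3 + (tid // 3)))  {6,7,8,9,10,11,12,13,14,15}
step 8: d <- ((a - tid) - b)         {15}
step 9: a <- (a + 3)                 {15}
step 10: eval (a < (3 + (tid // 3)))  {15}
step 11: b <- (max(-2, -9) * (tid + tid)) {0,1,2,3,4,5,6,7,8,9,10,11,12,13,14,15}
step 12: d <- (-4 + (6 % 5))          {0,1,2,3,4,5,6,7,8,9,10,11,12,13,14,15}

Answer: 13 steps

d: -3,-3,-3,-3,-3,-3,-3,-3,-3,-3,-3,-3,-3,-3,-3,-3
b: 0,-4,-8,-12,-16,-20,-24,-28,-32,-36,-40,-44,-48,-52,-56,-60
a: 4,4,4,4,4,4,7,7,7,7,7,7,7,7,7,10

steps = 13; useful = 145; efficiency = 145/208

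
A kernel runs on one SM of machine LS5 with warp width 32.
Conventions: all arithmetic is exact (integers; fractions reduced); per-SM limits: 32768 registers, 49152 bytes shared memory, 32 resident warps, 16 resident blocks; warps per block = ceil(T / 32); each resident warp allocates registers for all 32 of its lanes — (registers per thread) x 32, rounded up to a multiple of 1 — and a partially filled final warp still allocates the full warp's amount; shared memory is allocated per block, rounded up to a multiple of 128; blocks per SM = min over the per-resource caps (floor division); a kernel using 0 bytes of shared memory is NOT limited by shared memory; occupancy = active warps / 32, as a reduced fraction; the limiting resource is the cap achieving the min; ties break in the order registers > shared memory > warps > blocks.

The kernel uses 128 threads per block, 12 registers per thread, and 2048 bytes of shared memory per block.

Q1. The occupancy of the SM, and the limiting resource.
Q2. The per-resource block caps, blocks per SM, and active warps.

Answer: occupancy 1, limited by warps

registers: 21 blocks
shared memory: 24 blocks
warps: 8 blocks
blocks: 16 blocks

Answer: 8 blocks, 32 active warps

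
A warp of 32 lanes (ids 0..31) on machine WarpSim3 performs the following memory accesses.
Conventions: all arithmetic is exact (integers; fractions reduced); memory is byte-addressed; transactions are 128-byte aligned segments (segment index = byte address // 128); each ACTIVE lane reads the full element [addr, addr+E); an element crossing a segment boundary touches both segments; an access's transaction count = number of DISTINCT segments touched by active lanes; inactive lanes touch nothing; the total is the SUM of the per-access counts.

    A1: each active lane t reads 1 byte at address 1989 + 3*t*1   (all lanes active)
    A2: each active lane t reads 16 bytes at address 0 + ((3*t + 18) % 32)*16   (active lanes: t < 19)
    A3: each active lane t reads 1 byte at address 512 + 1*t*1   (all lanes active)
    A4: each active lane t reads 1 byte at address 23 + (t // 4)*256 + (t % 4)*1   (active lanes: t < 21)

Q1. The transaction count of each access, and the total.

A1: 2 transactions
A2: 4 transactions
A3: 1 transaction
A4: 6 transactions

Answer: 2,4,1,6; total 13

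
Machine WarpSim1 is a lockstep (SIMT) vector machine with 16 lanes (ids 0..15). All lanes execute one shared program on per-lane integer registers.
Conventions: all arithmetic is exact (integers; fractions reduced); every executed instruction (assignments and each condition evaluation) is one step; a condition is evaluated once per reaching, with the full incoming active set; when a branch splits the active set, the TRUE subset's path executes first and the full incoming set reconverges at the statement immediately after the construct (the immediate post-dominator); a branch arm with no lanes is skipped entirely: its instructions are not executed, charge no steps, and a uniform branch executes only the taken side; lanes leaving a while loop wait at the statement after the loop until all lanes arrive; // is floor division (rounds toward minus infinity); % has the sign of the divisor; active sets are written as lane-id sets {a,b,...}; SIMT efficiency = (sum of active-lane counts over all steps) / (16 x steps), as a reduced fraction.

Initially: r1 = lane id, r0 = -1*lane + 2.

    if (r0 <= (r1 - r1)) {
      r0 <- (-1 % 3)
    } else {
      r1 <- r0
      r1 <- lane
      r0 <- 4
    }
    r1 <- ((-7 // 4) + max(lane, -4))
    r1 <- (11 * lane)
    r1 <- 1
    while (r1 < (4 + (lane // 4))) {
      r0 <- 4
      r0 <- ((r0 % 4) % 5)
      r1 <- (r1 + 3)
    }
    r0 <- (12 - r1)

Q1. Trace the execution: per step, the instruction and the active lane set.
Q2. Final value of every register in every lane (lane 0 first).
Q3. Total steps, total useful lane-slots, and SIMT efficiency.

step 0: eval (r0 <= (r1 - r1))       {0,1,2,3,4,5,6,7,8,9,10,11,12,13,14,15}
step 1: r0 <- (-1 % 3)               {2,3,4,5,6,7,8,9,10,11,12,13,14,15}
step 2: r1 <- r0                     {0,1}
step 3: r1 <- lane                   {0,1}
step 4: r0 <- 4                      {0,1}
step 5: r1 <- ((-7 // 4) + max(lane, -4)) {0,1,2,3,4,5,6,7,8,9,10,11,12,13,14,15}
step 6: r1 <- (11 * lane)            {0,1,2,3,4,5,6,7,8,9,10,11,12,13,14,15}
step 7: r1 <- 1                      {0,1,2,3,4,5,6,7,8,9,10,11,12,13,14,15}
step 8: eval (r1 < (4 + (lane // 4))) {0,1,2,3,4,5,6,7,8,9,10,11,12,13,14,15}
step 9: r0 <- 4                      {0,1,2,3,4,5,6,7,8,9,10,11,12,13,14,15}
step 10: r0 <- ((r0 % 4) % 5)         {0,1,2,3,4,5,6,7,8,9,10,11,12,13,14,15}
step 11: r1 <- (r1 + 3)               {0,1,2,3,4,5,6,7,8,9,10,11,12,13,14,15}
step 12: eval (r1 < (4 + (lane // 4))) {0,1,2,3,4,5,6,7,8,9,10,11,12,13,14,15}
step 13: r0 <- 4                      {4,5,6,7,8,9,10,11,12,13,14,15}
step 14: r0 <- ((r0 % 4) % 5)         {4,5,6,7,8,9,10,11,12,13,14,15}
step 15: r1 <- (r1 + 3)               {4,5,6,7,8,9,10,11,12,13,14,15}
step 16: eval (r1 < (4 + (lane // 4))) {4,5,6,7,8,9,10,11,12,13,14,15}
step 17: r0 <- (12 - r1)              {0,1,2,3,4,5,6,7,8,9,10,11,12,13,14,15}

Answer: 18 steps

r1: 4,4,4,4,7,7,7,7,7,7,7,7,7,7,7,7
r0: 8,8,8,8,5,5,5,5,5,5,5,5,5,5,5,5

steps = 18; useful = 228; efficiency = 228/288 = 19/24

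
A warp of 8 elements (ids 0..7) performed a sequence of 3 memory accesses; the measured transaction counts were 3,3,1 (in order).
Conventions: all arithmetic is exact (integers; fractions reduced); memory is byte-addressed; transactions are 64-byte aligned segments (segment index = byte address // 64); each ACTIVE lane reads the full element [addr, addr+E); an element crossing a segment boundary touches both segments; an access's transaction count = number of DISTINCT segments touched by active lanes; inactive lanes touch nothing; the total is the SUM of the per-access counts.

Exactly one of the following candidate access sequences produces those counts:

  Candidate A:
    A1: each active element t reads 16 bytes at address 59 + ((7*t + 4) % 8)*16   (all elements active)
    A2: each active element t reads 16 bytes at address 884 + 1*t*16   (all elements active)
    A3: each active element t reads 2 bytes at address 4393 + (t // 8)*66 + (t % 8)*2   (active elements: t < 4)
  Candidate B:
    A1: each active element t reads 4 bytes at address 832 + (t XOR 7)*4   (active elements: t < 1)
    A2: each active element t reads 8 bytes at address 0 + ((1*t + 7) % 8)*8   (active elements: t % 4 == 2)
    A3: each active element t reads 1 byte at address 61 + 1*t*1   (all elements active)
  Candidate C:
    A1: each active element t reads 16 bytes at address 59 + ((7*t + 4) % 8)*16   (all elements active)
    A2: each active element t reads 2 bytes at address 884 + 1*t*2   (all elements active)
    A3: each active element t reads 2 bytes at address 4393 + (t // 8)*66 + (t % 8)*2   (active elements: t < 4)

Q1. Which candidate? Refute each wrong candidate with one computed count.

B: A1 gives 1 transaction, not 3
C: A2 gives 2 transactions, not 3
A: all counts match (3,3,1)

Answer: A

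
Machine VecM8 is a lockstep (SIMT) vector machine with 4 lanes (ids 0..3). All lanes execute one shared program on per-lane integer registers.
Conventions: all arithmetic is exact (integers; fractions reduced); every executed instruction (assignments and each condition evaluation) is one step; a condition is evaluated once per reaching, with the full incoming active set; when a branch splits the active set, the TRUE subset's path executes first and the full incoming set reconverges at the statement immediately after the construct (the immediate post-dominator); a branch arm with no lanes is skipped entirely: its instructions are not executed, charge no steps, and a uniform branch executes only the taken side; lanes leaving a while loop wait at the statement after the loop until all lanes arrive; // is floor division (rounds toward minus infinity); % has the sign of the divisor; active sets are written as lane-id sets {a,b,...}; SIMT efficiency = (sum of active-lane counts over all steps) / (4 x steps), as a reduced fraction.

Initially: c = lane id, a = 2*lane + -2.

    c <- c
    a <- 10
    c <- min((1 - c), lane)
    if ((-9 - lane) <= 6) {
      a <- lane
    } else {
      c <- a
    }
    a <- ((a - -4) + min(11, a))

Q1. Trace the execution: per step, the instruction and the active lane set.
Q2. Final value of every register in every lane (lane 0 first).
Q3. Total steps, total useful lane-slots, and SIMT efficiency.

step 0: c <- c                       {0,1,2,3}
step 1: a <- 10                      {0,1,2,3}
step 2: c <- min((1 - c), lane)      {0,1,2,3}
step 3: eval ((-9 - lane) <= 6)      {0,1,2,3}
step 4: a <- lane                    {0,1,2,3}
step 5: a <- ((a - -4) + min(11, a)) {0,1,2,3}

Answer: 6 steps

c: 0,0,-1,-2
a: 4,6,8,10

steps = 6; useful = 24; efficiency = 24/24 = 1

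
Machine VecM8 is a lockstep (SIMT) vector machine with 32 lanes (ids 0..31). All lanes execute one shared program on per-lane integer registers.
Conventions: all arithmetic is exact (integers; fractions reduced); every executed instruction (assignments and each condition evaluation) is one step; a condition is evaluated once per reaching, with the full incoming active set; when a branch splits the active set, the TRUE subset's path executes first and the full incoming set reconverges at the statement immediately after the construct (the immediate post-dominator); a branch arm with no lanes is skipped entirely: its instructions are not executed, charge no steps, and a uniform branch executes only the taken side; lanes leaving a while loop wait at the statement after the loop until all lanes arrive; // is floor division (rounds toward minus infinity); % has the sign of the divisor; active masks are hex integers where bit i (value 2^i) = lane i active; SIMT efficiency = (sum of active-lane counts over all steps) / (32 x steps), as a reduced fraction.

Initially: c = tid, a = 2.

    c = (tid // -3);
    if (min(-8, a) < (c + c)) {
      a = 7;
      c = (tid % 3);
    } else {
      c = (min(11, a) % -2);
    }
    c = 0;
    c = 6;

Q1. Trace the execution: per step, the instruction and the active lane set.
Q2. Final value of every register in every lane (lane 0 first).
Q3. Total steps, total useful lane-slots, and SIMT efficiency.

step 0: c <- (tid // -3)             0xffffffff
step 1: eval (min(-8, a) < (c + c))  0xffffffff
step 2: a <- 7                       0x000003ff
step 3: c <- (tid % 3)               0x000003ff
step 4: c <- (min(11, a) % -2)       0xfffffc00
step 5: c <- 0                       0xffffffff
step 6: c <- 6                       0xffffffff

Answer: 7 steps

c: 6,6,6,6,6,6,6,6,6,6,6,6,6,6,6,6,6,6,6,6,6,6,6,6,6,6,6,6,6,6,6,6
a: 7,7,7,7,7,7,7,7,7,7,2,2,2,2,2,2,2,2,2,2,2,2,2,2,2,2,2,2,2,2,2,2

steps = 7; useful = 170; efficiency = 170/224 = 85/112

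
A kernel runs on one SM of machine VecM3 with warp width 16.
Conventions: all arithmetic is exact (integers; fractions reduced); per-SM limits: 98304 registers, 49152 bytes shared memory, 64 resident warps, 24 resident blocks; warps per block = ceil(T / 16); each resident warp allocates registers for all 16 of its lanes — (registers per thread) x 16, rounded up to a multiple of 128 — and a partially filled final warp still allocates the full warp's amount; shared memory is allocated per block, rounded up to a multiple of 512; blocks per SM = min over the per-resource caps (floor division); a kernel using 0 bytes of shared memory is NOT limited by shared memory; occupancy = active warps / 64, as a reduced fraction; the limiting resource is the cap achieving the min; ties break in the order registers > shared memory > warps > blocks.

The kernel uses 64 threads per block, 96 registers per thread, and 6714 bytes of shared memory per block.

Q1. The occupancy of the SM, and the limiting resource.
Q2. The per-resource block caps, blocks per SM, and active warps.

Answer: occupancy 3/8, limited by shared memory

registers: 16 blocks
shared memory: 6 blocks
warps: 16 blocks
blocks: 24 blocks

Answer: 6 blocks, 24 active warps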